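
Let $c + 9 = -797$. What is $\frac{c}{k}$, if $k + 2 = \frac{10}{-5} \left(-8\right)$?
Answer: $- \frac{403}{7} \approx -57.571$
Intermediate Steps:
$c = -806$ ($c = -9 - 797 = -806$)
$k = 14$ ($k = -2 + \frac{10}{-5} \left(-8\right) = -2 + 10 \left(- \frac{1}{5}\right) \left(-8\right) = -2 - -16 = -2 + 16 = 14$)
$\frac{c}{k} = - \frac{806}{14} = \left(-806\right) \frac{1}{14} = - \frac{403}{7}$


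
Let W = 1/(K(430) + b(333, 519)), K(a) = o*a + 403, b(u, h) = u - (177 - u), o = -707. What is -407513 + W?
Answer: -123524525535/303118 ≈ -4.0751e+5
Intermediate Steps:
b(u, h) = -177 + 2*u (b(u, h) = u + (-177 + u) = -177 + 2*u)
K(a) = 403 - 707*a (K(a) = -707*a + 403 = 403 - 707*a)
W = -1/303118 (W = 1/((403 - 707*430) + (-177 + 2*333)) = 1/((403 - 304010) + (-177 + 666)) = 1/(-303607 + 489) = 1/(-303118) = -1/303118 ≈ -3.2990e-6)
-407513 + W = -407513 - 1/303118 = -123524525535/303118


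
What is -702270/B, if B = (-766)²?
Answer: -351135/293378 ≈ -1.1969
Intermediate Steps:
B = 586756
-702270/B = -702270/586756 = -702270*1/586756 = -351135/293378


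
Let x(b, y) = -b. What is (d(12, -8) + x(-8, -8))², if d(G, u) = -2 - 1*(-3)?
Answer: 81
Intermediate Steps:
d(G, u) = 1 (d(G, u) = -2 + 3 = 1)
(d(12, -8) + x(-8, -8))² = (1 - 1*(-8))² = (1 + 8)² = 9² = 81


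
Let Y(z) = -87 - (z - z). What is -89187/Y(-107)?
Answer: 29729/29 ≈ 1025.1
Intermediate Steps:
Y(z) = -87 (Y(z) = -87 - 1*0 = -87 + 0 = -87)
-89187/Y(-107) = -89187/(-87) = -89187*(-1/87) = 29729/29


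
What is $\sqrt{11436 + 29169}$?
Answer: $\sqrt{40605} \approx 201.51$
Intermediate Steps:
$\sqrt{11436 + 29169} = \sqrt{40605}$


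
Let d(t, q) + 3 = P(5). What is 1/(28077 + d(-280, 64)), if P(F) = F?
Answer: 1/28079 ≈ 3.5614e-5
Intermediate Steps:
d(t, q) = 2 (d(t, q) = -3 + 5 = 2)
1/(28077 + d(-280, 64)) = 1/(28077 + 2) = 1/28079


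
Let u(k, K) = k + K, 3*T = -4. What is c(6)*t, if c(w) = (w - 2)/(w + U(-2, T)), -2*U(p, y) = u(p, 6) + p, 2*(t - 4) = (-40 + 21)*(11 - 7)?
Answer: -136/5 ≈ -27.200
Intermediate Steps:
T = -4/3 (T = (1/3)*(-4) = -4/3 ≈ -1.3333)
t = -34 (t = 4 + ((-40 + 21)*(11 - 7))/2 = 4 + (-19*4)/2 = 4 + (1/2)*(-76) = 4 - 38 = -34)
u(k, K) = K + k
U(p, y) = -3 - p (U(p, y) = -((6 + p) + p)/2 = -(6 + 2*p)/2 = -3 - p)
c(w) = (-2 + w)/(-1 + w) (c(w) = (w - 2)/(w + (-3 - 1*(-2))) = (-2 + w)/(w + (-3 + 2)) = (-2 + w)/(w - 1) = (-2 + w)/(-1 + w))
c(6)*t = ((-2 + 6)/(-1 + 6))*(-34) = (4/5)*(-34) = -136/5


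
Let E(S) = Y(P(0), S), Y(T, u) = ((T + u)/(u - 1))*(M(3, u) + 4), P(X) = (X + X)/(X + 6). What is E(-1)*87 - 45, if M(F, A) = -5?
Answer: -177/2 ≈ -88.500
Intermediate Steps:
P(X) = 2*X/(6 + X) (P(X) = (2*X)/(6 + X) = 2*X/(6 + X))
Y(T, u) = -(T + u)/(-1 + u) (Y(T, u) = ((T + u)/(u - 1))*(-5 + 4) = ((T + u)/(-1 + u))*(-1) = -(T + u)/(-1 + u))
E(S) = -S/(-1 + S) (E(S) = (-2*0/(6 + 0) - S)/(-1 + S) = (-2*0/6 - S)/(-1 + S) = (-1*0 - S)/(-1 + S) = (0 - S)/(-1 + S) = (-S)/(-1 + S) = -S/(-1 + S))
E(-1)*87 - 45 = -1*(-1)/(-1 - 1)*87 - 45 = -1*(-1)/(-2)*87 - 45 = -1*(-1)*(-1/2)*87 - 45 = -1/2*87 - 45 = -87/2 - 45 = -177/2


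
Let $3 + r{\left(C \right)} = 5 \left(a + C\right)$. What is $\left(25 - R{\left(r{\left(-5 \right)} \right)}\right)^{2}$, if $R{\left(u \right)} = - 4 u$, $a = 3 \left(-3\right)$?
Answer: $71289$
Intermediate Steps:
$a = -9$
$r{\left(C \right)} = -48 + 5 C$ ($r{\left(C \right)} = -3 + 5 \left(-9 + C\right) = -3 + \left(-45 + 5 C\right) = -48 + 5 C$)
$\left(25 - R{\left(r{\left(-5 \right)} \right)}\right)^{2} = \left(25 - - 4 \left(-48 + 5 \left(-5\right)\right)\right)^{2} = \left(25 - - 4 \left(-48 - 25\right)\right)^{2} = \left(25 - \left(-4\right) \left(-73\right)\right)^{2} = \left(25 - 292\right)^{2} = \left(-267\right)^{2} = 71289$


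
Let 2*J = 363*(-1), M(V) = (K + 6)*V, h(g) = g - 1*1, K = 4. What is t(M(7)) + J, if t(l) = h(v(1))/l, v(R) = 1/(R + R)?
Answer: -25411/140 ≈ -181.51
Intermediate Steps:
v(R) = 1/(2*R)
h(g) = -1 + g (h(g) = g - 1 = -1 + g)
M(V) = 10*V (M(V) = (4 + 6)*V = 10*V)
t(l) = -1/(2*l) (t(l) = (-1 + (½)/1)/l = (-1 + (½)*1)/l = (-1 + ½)/l = -1/(2*l))
J = -363/2 (J = (363*(-1))/2 = (½)*(-363) = -363/2 ≈ -181.50)
t(M(7)) + J = -1/(2*(10*7)) - 363/2 = -½/70 - 363/2 = -½*1/70 - 363/2 = -1/140 - 363/2 = -25411/140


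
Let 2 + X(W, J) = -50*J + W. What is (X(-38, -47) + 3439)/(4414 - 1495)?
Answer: 5749/2919 ≈ 1.9695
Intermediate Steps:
X(W, J) = -2 + W - 50*J (X(W, J) = -2 + (-50*J + W) = -2 + (W - 50*J) = -2 + W - 50*J)
(X(-38, -47) + 3439)/(4414 - 1495) = ((-2 - 38 - 50*(-47)) + 3439)/(4414 - 1495) = ((-2 - 38 + 2350) + 3439)/2919 = (2310 + 3439)*(1/2919) = 5749*(1/2919) = 5749/2919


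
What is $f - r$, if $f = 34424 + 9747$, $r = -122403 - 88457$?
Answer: $255031$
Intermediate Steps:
$r = -210860$
$f = 44171$
$f - r = 44171 - -210860 = 44171 + 210860 = 255031$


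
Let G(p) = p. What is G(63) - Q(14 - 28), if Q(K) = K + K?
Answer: 91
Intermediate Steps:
Q(K) = 2*K
G(63) - Q(14 - 28) = 63 - 2*(14 - 28) = 63 - 2*(-14) = 63 - 1*(-28) = 63 + 28 = 91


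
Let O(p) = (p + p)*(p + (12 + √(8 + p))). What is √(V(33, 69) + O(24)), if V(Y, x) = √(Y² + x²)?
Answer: √(1728 + 15*√26 + 192*√2) ≈ 45.563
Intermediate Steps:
O(p) = 2*p*(12 + p + √(8 + p)) (O(p) = (2*p)*(12 + p + √(8 + p)) = 2*p*(12 + p + √(8 + p)))
√(V(33, 69) + O(24)) = √(√(33² + 69²) + 2*24*(12 + 24 + √(8 + 24))) = √(√(1089 + 4761) + 2*24*(12 + 24 + √32)) = √(√5850 + 2*24*(12 + 24 + 4*√2)) = √(15*√26 + 2*24*(36 + 4*√2)) = √(15*√26 + (1728 + 192*√2)) = √(1728 + 15*√26 + 192*√2)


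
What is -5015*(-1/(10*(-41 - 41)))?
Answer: -1003/164 ≈ -6.1159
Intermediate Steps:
-5015*(-1/(10*(-41 - 41))) = -5015/((-82*(-10))) = -5015/820 = -5015*1/820 = -1003/164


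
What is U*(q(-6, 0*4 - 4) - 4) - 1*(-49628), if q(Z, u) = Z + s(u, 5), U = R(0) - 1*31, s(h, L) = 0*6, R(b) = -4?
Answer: 49978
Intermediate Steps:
s(h, L) = 0
U = -35 (U = -4 - 1*31 = -4 - 31 = -35)
q(Z, u) = Z (q(Z, u) = Z + 0 = Z)
U*(q(-6, 0*4 - 4) - 4) - 1*(-49628) = -35*(-6 - 4) - 1*(-49628) = -35*(-10) + 49628 = 350 + 49628 = 49978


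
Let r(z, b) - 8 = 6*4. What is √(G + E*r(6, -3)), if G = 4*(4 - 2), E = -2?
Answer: 2*I*√14 ≈ 7.4833*I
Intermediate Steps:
r(z, b) = 32 (r(z, b) = 8 + 6*4 = 8 + 24 = 32)
G = 8 (G = 4*2 = 8)
√(G + E*r(6, -3)) = √(8 - 2*32) = √(8 - 64) = √(-56) = 2*I*√14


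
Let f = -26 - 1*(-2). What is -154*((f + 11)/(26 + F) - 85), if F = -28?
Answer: 12089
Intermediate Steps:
f = -24 (f = -26 + 2 = -24)
-154*((f + 11)/(26 + F) - 85) = -154*((-24 + 11)/(26 - 28) - 85) = -154*(-13/(-2) - 85) = -154*(-13*(-½) - 85) = -154*(13/2 - 85) = -154*(-157/2) = 12089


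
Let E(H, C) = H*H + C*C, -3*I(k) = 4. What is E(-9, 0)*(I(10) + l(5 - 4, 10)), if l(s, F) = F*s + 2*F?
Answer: 2322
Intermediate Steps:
I(k) = -4/3 (I(k) = -⅓*4 = -4/3)
E(H, C) = C² + H² (E(H, C) = H² + C² = C² + H²)
l(s, F) = 2*F + F*s
E(-9, 0)*(I(10) + l(5 - 4, 10)) = (0² + (-9)²)*(-4/3 + 10*(2 + (5 - 4))) = (0 + 81)*(-4/3 + 10*(2 + 1)) = 81*(-4/3 + 10*3) = 81*(-4/3 + 30) = 81*(86/3) = 2322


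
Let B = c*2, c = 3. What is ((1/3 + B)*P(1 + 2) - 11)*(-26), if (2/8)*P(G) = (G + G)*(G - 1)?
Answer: -7618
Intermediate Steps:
B = 6 (B = 3*2 = 6)
P(G) = 8*G*(-1 + G) (P(G) = 4*((G + G)*(G - 1)) = 4*((2*G)*(-1 + G)) = 4*(2*G*(-1 + G)) = 8*G*(-1 + G))
((1/3 + B)*P(1 + 2) - 11)*(-26) = ((1/3 + 6)*(8*(1 + 2)*(-1 + (1 + 2))) - 11)*(-26) = ((⅓ + 6)*(8*3*(-1 + 3)) - 11)*(-26) = (19*(8*3*2)/3 - 11)*(-26) = ((19/3)*48 - 11)*(-26) = (304 - 11)*(-26) = 293*(-26) = -7618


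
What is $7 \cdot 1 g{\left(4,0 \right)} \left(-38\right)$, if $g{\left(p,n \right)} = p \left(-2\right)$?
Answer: $2128$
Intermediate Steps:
$g{\left(p,n \right)} = - 2 p$
$7 \cdot 1 g{\left(4,0 \right)} \left(-38\right) = 7 \cdot 1 \left(\left(-2\right) 4\right) \left(-38\right) = 7 \left(-8\right) \left(-38\right) = \left(-56\right) \left(-38\right) = 2128$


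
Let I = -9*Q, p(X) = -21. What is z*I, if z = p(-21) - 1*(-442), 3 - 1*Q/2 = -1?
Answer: -30312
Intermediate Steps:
Q = 8 (Q = 6 - 2*(-1) = 6 + 2 = 8)
I = -72 (I = -9*8 = -72)
z = 421 (z = -21 - 1*(-442) = -21 + 442 = 421)
z*I = 421*(-72) = -30312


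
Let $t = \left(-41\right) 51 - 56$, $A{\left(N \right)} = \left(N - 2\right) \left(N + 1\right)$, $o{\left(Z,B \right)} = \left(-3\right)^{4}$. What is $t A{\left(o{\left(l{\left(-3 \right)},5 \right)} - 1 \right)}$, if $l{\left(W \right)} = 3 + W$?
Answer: $-13564746$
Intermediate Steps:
$o{\left(Z,B \right)} = 81$
$A{\left(N \right)} = \left(1 + N\right) \left(-2 + N\right)$ ($A{\left(N \right)} = \left(-2 + N\right) \left(1 + N\right) = \left(1 + N\right) \left(-2 + N\right)$)
$t = -2147$ ($t = -2091 - 56 = -2147$)
$t A{\left(o{\left(l{\left(-3 \right)},5 \right)} - 1 \right)} = - 2147 \left(-2 + \left(81 - 1\right)^{2} - \left(81 - 1\right)\right) = - 2147 \left(-2 + 80^{2} - 80\right) = - 2147 \left(-2 + 6400 - 80\right) = \left(-2147\right) 6318 = -13564746$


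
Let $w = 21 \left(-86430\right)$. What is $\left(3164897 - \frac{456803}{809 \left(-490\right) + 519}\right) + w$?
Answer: $\frac{534400653300}{395891} \approx 1.3499 \cdot 10^{6}$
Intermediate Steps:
$w = -1815030$
$\left(3164897 - \frac{456803}{809 \left(-490\right) + 519}\right) + w = \left(3164897 - \frac{456803}{809 \left(-490\right) + 519}\right) - 1815030 = \left(3164897 - \frac{456803}{-396410 + 519}\right) - 1815030 = \left(3164897 - \frac{456803}{-395891}\right) - 1815030 = \left(3164897 - - \frac{456803}{395891}\right) - 1815030 = \left(3164897 + \frac{456803}{395891}\right) - 1815030 = \frac{1252954695030}{395891} - 1815030 = \frac{534400653300}{395891}$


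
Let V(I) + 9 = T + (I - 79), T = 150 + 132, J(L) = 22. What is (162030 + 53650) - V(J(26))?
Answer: 215464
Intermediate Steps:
T = 282
V(I) = 194 + I (V(I) = -9 + (282 + (I - 79)) = -9 + (282 + (-79 + I)) = -9 + (203 + I) = 194 + I)
(162030 + 53650) - V(J(26)) = (162030 + 53650) - (194 + 22) = 215680 - 1*216 = 215680 - 216 = 215464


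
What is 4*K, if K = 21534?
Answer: 86136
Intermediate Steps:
4*K = 4*21534 = 86136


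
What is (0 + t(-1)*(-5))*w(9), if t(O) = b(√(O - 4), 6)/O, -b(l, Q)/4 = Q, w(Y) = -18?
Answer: 2160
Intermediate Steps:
b(l, Q) = -4*Q
t(O) = -24/O (t(O) = (-4*6)/O = -24/O)
(0 + t(-1)*(-5))*w(9) = (0 - 24/(-1)*(-5))*(-18) = (0 - 24*(-1)*(-5))*(-18) = (0 + 24*(-5))*(-18) = (0 - 120)*(-18) = -120*(-18) = 2160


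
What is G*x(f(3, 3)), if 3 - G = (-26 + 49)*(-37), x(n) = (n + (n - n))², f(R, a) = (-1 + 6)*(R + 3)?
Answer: 768600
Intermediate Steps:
f(R, a) = 15 + 5*R (f(R, a) = 5*(3 + R) = 15 + 5*R)
x(n) = n² (x(n) = (n + 0)² = n²)
G = 854 (G = 3 - (-26 + 49)*(-37) = 3 - 23*(-37) = 3 - 1*(-851) = 3 + 851 = 854)
G*x(f(3, 3)) = 854*(15 + 5*3)² = 854*(15 + 15)² = 854*30² = 854*900 = 768600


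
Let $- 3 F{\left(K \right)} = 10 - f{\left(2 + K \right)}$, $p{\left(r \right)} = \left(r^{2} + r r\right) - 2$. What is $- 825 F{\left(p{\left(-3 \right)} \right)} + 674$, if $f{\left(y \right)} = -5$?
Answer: $4799$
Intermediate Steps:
$p{\left(r \right)} = -2 + 2 r^{2}$ ($p{\left(r \right)} = \left(r^{2} + r^{2}\right) - 2 = 2 r^{2} - 2 = -2 + 2 r^{2}$)
$F{\left(K \right)} = -5$ ($F{\left(K \right)} = - \frac{10 - -5}{3} = - \frac{10 + 5}{3} = \left(- \frac{1}{3}\right) 15 = -5$)
$- 825 F{\left(p{\left(-3 \right)} \right)} + 674 = \left(-825\right) \left(-5\right) + 674 = 4125 + 674 = 4799$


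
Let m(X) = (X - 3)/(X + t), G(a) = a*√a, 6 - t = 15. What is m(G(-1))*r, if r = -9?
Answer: -126/41 - 27*I/41 ≈ -3.0732 - 0.65854*I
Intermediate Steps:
t = -9 (t = 6 - 1*15 = 6 - 15 = -9)
G(a) = a^(3/2)
m(X) = (-3 + X)/(-9 + X) (m(X) = (X - 3)/(X - 9) = (-3 + X)/(-9 + X))
m(G(-1))*r = ((-3 + (-1)^(3/2))/(-9 + (-1)^(3/2)))*(-9) = ((-3 - I)/(-9 - I))*(-9) = (((-9 + I)/82)*(-3 - I))*(-9) = ((-9 + I)*(-3 - I)/82)*(-9) = -9*(-9 + I)*(-3 - I)/82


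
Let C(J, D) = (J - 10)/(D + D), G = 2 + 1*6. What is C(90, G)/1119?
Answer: 5/1119 ≈ 0.0044683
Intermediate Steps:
G = 8 (G = 2 + 6 = 8)
C(J, D) = (-10 + J)/(2*D) (C(J, D) = (-10 + J)/((2*D)) = (-10 + J)*(1/(2*D)) = (-10 + J)/(2*D))
C(90, G)/1119 = ((1/2)*(-10 + 90)/8)/1119 = ((1/2)*(1/8)*80)*(1/1119) = 5*(1/1119) = 5/1119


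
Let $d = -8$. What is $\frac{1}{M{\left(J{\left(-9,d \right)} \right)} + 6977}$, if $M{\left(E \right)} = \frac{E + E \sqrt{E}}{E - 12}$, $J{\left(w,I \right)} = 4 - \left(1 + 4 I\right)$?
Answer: $\frac{3691638}{25762133161} - \frac{805 \sqrt{35}}{25762133161} \approx 0.00014311$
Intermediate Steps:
$J{\left(w,I \right)} = 3 - 4 I$ ($J{\left(w,I \right)} = 4 - \left(1 + 4 I\right) = 3 - 4 I$)
$M{\left(E \right)} = \frac{E + E^{\frac{3}{2}}}{-12 + E}$
$\frac{1}{M{\left(J{\left(-9,d \right)} \right)} + 6977} = \frac{1}{\frac{\left(3 - -32\right) + \left(3 - -32\right)^{\frac{3}{2}}}{-12 + \left(3 - -32\right)} + 6977} = \frac{1}{\frac{\left(3 + 32\right) + \left(3 + 32\right)^{\frac{3}{2}}}{-12 + \left(3 + 32\right)} + 6977} = \frac{1}{\frac{35 + 35^{\frac{3}{2}}}{-12 + 35} + 6977} = \frac{1}{\frac{35 + 35 \sqrt{35}}{23} + 6977} = \frac{1}{\left(\frac{35}{23} + \frac{35 \sqrt{35}}{23}\right) + 6977} = \frac{1}{\frac{160506}{23} + \frac{35 \sqrt{35}}{23}}$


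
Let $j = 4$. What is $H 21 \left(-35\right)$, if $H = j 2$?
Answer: $-5880$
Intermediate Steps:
$H = 8$ ($H = 4 \cdot 2 = 8$)
$H 21 \left(-35\right) = 8 \cdot 21 \left(-35\right) = 168 \left(-35\right) = -5880$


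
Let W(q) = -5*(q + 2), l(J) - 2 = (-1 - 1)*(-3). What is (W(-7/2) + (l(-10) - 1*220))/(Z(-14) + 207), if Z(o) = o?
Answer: -409/386 ≈ -1.0596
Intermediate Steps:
l(J) = 8 (l(J) = 2 + (-1 - 1)*(-3) = 2 - 2*(-3) = 2 + 6 = 8)
W(q) = -10 - 5*q (W(q) = -5*(2 + q) = -10 - 5*q)
(W(-7/2) + (l(-10) - 1*220))/(Z(-14) + 207) = ((-10 - (-35)/2) + (8 - 1*220))/(-14 + 207) = ((-10 - (-35)/2) + (8 - 220))/193 = ((-10 - 5*(-7/2)) - 212)*(1/193) = ((-10 + 35/2) - 212)*(1/193) = (15/2 - 212)*(1/193) = -409/2*1/193 = -409/386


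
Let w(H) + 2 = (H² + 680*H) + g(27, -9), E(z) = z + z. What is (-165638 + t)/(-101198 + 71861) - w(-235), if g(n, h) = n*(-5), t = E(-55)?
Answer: 279281972/2667 ≈ 1.0472e+5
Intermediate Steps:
E(z) = 2*z
t = -110 (t = 2*(-55) = -110)
g(n, h) = -5*n
w(H) = -137 + H² + 680*H (w(H) = -2 + ((H² + 680*H) - 5*27) = -2 + ((H² + 680*H) - 135) = -2 + (-135 + H² + 680*H) = -137 + H² + 680*H)
(-165638 + t)/(-101198 + 71861) - w(-235) = (-165638 - 110)/(-101198 + 71861) - (-137 + (-235)² + 680*(-235)) = -165748/(-29337) - (-137 + 55225 - 159800) = -165748*(-1/29337) - 1*(-104712) = 15068/2667 + 104712 = 279281972/2667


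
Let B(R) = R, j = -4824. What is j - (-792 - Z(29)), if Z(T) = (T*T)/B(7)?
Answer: -27383/7 ≈ -3911.9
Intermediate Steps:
Z(T) = T²/7 (Z(T) = (T*T)/7 = T²*(⅐) = T²/7)
j - (-792 - Z(29)) = -4824 - (-792 - 29²/7) = -4824 - (-792 - 841/7) = -4824 - 1*(-6385/7) = -4824 + 6385/7 = -27383/7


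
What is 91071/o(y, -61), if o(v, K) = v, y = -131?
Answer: -91071/131 ≈ -695.20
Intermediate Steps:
91071/o(y, -61) = 91071/(-131) = 91071*(-1/131) = -91071/131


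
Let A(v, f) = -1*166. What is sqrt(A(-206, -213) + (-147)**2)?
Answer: sqrt(21443) ≈ 146.43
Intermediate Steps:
A(v, f) = -166
sqrt(A(-206, -213) + (-147)**2) = sqrt(-166 + (-147)**2) = sqrt(-166 + 21609) = sqrt(21443)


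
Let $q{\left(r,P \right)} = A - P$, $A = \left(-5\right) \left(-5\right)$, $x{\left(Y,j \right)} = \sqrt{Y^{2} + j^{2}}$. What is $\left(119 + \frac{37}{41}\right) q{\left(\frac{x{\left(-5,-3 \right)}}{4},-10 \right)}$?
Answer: $\frac{172060}{41} \approx 4196.6$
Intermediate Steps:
$A = 25$
$q{\left(r,P \right)} = 25 - P$
$\left(119 + \frac{37}{41}\right) q{\left(\frac{x{\left(-5,-3 \right)}}{4},-10 \right)} = \left(119 + \frac{37}{41}\right) \left(25 - -10\right) = \left(119 + 37 \cdot \frac{1}{41}\right) \left(25 + 10\right) = \left(119 + \frac{37}{41}\right) 35 = \frac{4916}{41} \cdot 35 = \frac{172060}{41}$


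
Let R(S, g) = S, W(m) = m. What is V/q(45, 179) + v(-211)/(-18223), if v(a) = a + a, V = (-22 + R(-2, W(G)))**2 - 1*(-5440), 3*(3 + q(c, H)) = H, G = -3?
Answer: 164480222/1548955 ≈ 106.19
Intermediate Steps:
q(c, H) = -3 + H/3
V = 6016 (V = (-22 - 2)**2 - 1*(-5440) = (-24)**2 + 5440 = 576 + 5440 = 6016)
v(a) = 2*a
V/q(45, 179) + v(-211)/(-18223) = 6016/(-3 + (1/3)*179) + (2*(-211))/(-18223) = 6016/(-3 + 179/3) - 422*(-1/18223) = 6016/(170/3) + 422/18223 = 6016*(3/170) + 422/18223 = 9024/85 + 422/18223 = 164480222/1548955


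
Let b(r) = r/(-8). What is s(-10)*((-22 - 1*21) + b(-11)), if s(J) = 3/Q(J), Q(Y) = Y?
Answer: 999/80 ≈ 12.488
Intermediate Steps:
b(r) = -r/8 (b(r) = r*(-⅛) = -r/8)
s(J) = 3/J
s(-10)*((-22 - 1*21) + b(-11)) = (3/(-10))*((-22 - 1*21) - ⅛*(-11)) = (3*(-⅒))*((-22 - 21) + 11/8) = -3*(-43 + 11/8)/10 = -3/10*(-333/8) = 999/80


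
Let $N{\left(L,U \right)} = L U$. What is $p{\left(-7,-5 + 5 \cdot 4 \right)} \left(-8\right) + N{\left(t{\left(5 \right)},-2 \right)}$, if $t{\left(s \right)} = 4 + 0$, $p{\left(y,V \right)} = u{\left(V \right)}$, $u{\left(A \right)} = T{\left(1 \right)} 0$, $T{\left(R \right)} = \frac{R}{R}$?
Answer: $-8$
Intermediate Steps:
$T{\left(R \right)} = 1$
$u{\left(A \right)} = 0$ ($u{\left(A \right)} = 1 \cdot 0 = 0$)
$p{\left(y,V \right)} = 0$
$t{\left(s \right)} = 4$
$p{\left(-7,-5 + 5 \cdot 4 \right)} \left(-8\right) + N{\left(t{\left(5 \right)},-2 \right)} = 0 \left(-8\right) + 4 \left(-2\right) = 0 - 8 = -8$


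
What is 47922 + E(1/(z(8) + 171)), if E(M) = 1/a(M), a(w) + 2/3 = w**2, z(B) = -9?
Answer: 838369146/17495 ≈ 47921.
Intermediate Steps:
a(w) = -2/3 + w**2
E(M) = 1/(-2/3 + M**2)
47922 + E(1/(z(8) + 171)) = 47922 + 3/(-2 + 3*(1/(-9 + 171))**2) = 47922 + 3/(-2 + 3*(1/162)**2) = 47922 + 3/(-2 + 3*(1/26244)) = 47922 + 3/(-2 + 1/8748) = 47922 + 3/(-17495/8748) = 47922 + 3*(-8748/17495) = 47922 - 26244/17495 = 838369146/17495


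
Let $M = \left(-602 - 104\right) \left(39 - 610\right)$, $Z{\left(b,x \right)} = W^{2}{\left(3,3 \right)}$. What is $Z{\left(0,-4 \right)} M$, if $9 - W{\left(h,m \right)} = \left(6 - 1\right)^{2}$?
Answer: $103200256$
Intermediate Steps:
$W{\left(h,m \right)} = -16$ ($W{\left(h,m \right)} = 9 - \left(6 - 1\right)^{2} = 9 - 5^{2} = 9 - 25 = -16$)
$Z{\left(b,x \right)} = 256$ ($Z{\left(b,x \right)} = \left(-16\right)^{2} = 256$)
$M = 403126$ ($M = \left(-706\right) \left(-571\right) = 403126$)
$Z{\left(0,-4 \right)} M = 256 \cdot 403126 = 103200256$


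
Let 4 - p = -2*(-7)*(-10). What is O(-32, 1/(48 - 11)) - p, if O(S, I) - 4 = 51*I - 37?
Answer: -6498/37 ≈ -175.62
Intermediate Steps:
p = 144 (p = 4 - (-2*(-7))*(-10) = 4 - 14*(-10) = 4 - 1*(-140) = 4 + 140 = 144)
O(S, I) = -33 + 51*I (O(S, I) = 4 + (51*I - 37) = 4 + (-37 + 51*I) = -33 + 51*I)
O(-32, 1/(48 - 11)) - p = (-33 + 51/(48 - 11)) - 1*144 = (-33 + 51/37) - 144 = -1170/37 - 144 = -6498/37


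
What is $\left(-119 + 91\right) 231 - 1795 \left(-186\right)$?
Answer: $327402$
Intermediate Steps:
$\left(-119 + 91\right) 231 - 1795 \left(-186\right) = \left(-28\right) 231 - -333870 = -6468 + 333870 = 327402$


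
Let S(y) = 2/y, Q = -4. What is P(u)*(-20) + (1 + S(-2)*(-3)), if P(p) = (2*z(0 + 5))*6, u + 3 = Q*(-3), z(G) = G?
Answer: -1196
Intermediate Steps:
u = 9 (u = -3 - 4*(-3) = -3 + 12 = 9)
P(p) = 60 (P(p) = (2*(0 + 5))*6 = (2*5)*6 = 10*6 = 60)
P(u)*(-20) + (1 + S(-2)*(-3)) = 60*(-20) + (1 + (2/(-2))*(-3)) = -1200 + (1 + (2*(-1/2))*(-3)) = -1200 + (1 - 1*(-3)) = -1200 + (1 + 3) = -1200 + 4 = -1196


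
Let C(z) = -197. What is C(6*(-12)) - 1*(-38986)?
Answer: 38789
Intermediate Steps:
C(6*(-12)) - 1*(-38986) = -197 - 1*(-38986) = -197 + 38986 = 38789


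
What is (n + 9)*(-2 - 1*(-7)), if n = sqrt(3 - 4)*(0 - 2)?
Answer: 45 - 10*I ≈ 45.0 - 10.0*I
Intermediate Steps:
n = -2*I (n = sqrt(-1)*(-2) = I*(-2) = -2*I ≈ -2.0*I)
(n + 9)*(-2 - 1*(-7)) = (-2*I + 9)*(-2 - 1*(-7)) = (9 - 2*I)*(-2 + 7) = (9 - 2*I)*5 = 45 - 10*I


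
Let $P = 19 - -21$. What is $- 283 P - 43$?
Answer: $-11363$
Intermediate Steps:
$P = 40$ ($P = 19 + 21 = 40$)
$- 283 P - 43 = \left(-283\right) 40 - 43 = -11320 - 43 = -11363$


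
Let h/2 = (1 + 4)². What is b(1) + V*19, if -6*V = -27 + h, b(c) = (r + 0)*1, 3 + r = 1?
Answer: -449/6 ≈ -74.833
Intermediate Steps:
r = -2 (r = -3 + 1 = -2)
h = 50 (h = 2*(1 + 4)² = 2*5² = 2*25 = 50)
b(c) = -2 (b(c) = (-2 + 0)*1 = -2*1 = -2)
V = -23/6 (V = -(-27 + 50)/6 = -⅙*23 = -23/6 ≈ -3.8333)
b(1) + V*19 = -2 - 23/6*19 = -2 - 437/6 = -449/6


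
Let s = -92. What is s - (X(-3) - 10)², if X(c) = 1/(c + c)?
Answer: -7033/36 ≈ -195.36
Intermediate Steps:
X(c) = 1/(2*c)
s - (X(-3) - 10)² = -92 - ((½)/(-3) - 10)² = -92 - ((½)*(-⅓) - 10)² = -92 - (-⅙ - 10)² = -92 - (-61/6)² = -92 - 1*3721/36 = -92 - 3721/36 = -7033/36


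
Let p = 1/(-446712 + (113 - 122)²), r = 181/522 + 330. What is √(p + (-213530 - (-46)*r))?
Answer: I*√11845114510197182/244383 ≈ 445.35*I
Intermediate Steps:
r = 172441/522 (r = 181*(1/522) + 330 = 181/522 + 330 = 172441/522 ≈ 330.35)
p = -1/446631 (p = 1/(-446712 + (-9)²) = 1/(-446712 + 81) = 1/(-446631) = -1/446631 ≈ -2.2390e-6)
√(p + (-213530 - (-46)*r)) = √(-1/446631 + (-213530 - (-46)*172441/522)) = √(-1/446631 + (-213530 - 1*(-3966143/261))) = √(-1/446631 + (-213530 + 3966143/261)) = √(-1/446631 - 51765187/261) = √(-7706645745086/38856897) = I*√11845114510197182/244383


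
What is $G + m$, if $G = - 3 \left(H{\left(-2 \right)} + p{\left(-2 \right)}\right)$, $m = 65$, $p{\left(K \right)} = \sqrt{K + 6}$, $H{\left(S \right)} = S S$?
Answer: $47$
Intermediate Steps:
$H{\left(S \right)} = S^{2}$
$p{\left(K \right)} = \sqrt{6 + K}$
$G = -18$ ($G = - 3 \left(\left(-2\right)^{2} + \sqrt{6 - 2}\right) = - 3 \left(4 + \sqrt{4}\right) = - 3 \left(4 + 2\right) = \left(-3\right) 6 = -18$)
$G + m = -18 + 65 = 47$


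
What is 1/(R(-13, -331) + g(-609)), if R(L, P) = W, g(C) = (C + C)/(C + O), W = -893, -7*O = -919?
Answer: -1672/1488833 ≈ -0.0011230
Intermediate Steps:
O = 919/7 (O = -⅐*(-919) = 919/7 ≈ 131.29)
g(C) = 2*C/(919/7 + C) (g(C) = (C + C)/(C + 919/7) = (2*C)/(919/7 + C) = 2*C/(919/7 + C))
R(L, P) = -893
1/(R(-13, -331) + g(-609)) = 1/(-893 + 14*(-609)/(919 + 7*(-609))) = 1/(-893 + 14*(-609)/(919 - 4263)) = 1/(-893 + 14*(-609)/(-3344)) = 1/(-893 + 14*(-609)*(-1/3344)) = 1/(-893 + 4263/1672) = 1/(-1488833/1672) = -1672/1488833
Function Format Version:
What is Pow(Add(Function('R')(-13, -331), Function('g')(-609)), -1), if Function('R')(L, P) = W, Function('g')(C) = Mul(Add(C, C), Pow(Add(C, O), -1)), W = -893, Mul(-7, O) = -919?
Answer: Rational(-1672, 1488833) ≈ -0.0011230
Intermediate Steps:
O = Rational(919, 7) (O = Mul(Rational(-1, 7), -919) = Rational(919, 7) ≈ 131.29)
Function('g')(C) = Mul(2, C, Pow(Add(Rational(919, 7), C), -1)) (Function('g')(C) = Mul(Add(C, C), Pow(Add(C, Rational(919, 7)), -1)) = Mul(Mul(2, C), Pow(Add(Rational(919, 7), C), -1)) = Mul(2, C, Pow(Add(Rational(919, 7), C), -1)))
Function('R')(L, P) = -893
Pow(Add(Function('R')(-13, -331), Function('g')(-609)), -1) = Pow(Add(-893, Mul(14, -609, Pow(Add(919, Mul(7, -609)), -1))), -1) = Pow(Add(-893, Mul(14, -609, Pow(Add(919, -4263), -1))), -1) = Pow(Add(-893, Mul(14, -609, Pow(-3344, -1))), -1) = Pow(Add(-893, Mul(14, -609, Rational(-1, 3344))), -1) = Pow(Add(-893, Rational(4263, 1672)), -1) = Pow(Rational(-1488833, 1672), -1) = Rational(-1672, 1488833)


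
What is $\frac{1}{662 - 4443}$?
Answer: $- \frac{1}{3781} \approx -0.00026448$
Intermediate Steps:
$\frac{1}{662 - 4443} = \frac{1}{-3781} = - \frac{1}{3781}$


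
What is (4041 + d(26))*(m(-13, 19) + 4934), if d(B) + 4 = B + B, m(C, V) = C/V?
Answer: 383274237/19 ≈ 2.0172e+7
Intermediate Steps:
d(B) = -4 + 2*B (d(B) = -4 + (B + B) = -4 + 2*B)
(4041 + d(26))*(m(-13, 19) + 4934) = (4041 + (-4 + 2*26))*(-13/19 + 4934) = (4041 + (-4 + 52))*(-13*1/19 + 4934) = (4041 + 48)*(-13/19 + 4934) = 4089*(93733/19) = 383274237/19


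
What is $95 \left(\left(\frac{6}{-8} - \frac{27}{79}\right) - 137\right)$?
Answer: $- \frac{4145515}{316} \approx -13119.0$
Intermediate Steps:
$95 \left(\left(\frac{6}{-8} - \frac{27}{79}\right) - 137\right) = 95 \left(\left(6 \left(- \frac{1}{8}\right) - \frac{27}{79}\right) - 137\right) = 95 \left(\left(- \frac{3}{4} - \frac{27}{79}\right) - 137\right) = 95 \left(- \frac{345}{316} - 137\right) = 95 \left(- \frac{43637}{316}\right) = - \frac{4145515}{316}$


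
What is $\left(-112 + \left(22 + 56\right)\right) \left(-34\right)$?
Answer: $1156$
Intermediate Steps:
$\left(-112 + \left(22 + 56\right)\right) \left(-34\right) = \left(-112 + 78\right) \left(-34\right) = \left(-34\right) \left(-34\right) = 1156$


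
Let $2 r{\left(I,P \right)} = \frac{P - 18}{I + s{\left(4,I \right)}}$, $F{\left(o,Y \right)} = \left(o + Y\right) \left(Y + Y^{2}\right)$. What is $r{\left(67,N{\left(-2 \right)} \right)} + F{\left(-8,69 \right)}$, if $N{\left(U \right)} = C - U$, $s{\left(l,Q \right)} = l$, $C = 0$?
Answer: $\frac{20918722}{71} \approx 2.9463 \cdot 10^{5}$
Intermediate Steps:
$F{\left(o,Y \right)} = \left(Y + o\right) \left(Y + Y^{2}\right)$
$N{\left(U \right)} = - U$ ($N{\left(U \right)} = 0 - U = - U$)
$r{\left(I,P \right)} = \frac{-18 + P}{2 \left(4 + I\right)}$ ($r{\left(I,P \right)} = \frac{\left(P - 18\right) \frac{1}{I + 4}}{2} = \frac{\left(-18 + P\right) \frac{1}{4 + I}}{2} = \frac{\frac{1}{4 + I} \left(-18 + P\right)}{2} = \frac{-18 + P}{2 \left(4 + I\right)}$)
$r{\left(67,N{\left(-2 \right)} \right)} + F{\left(-8,69 \right)} = \frac{-18 - -2}{2 \left(4 + 67\right)} + 69 \left(69 - 8 + 69^{2} + 69 \left(-8\right)\right) = \frac{-18 + 2}{2 \cdot 71} + 69 \left(69 - 8 + 4761 - 552\right) = \frac{1}{2} \cdot \frac{1}{71} \left(-16\right) + 69 \cdot 4270 = - \frac{8}{71} + 294630 = \frac{20918722}{71}$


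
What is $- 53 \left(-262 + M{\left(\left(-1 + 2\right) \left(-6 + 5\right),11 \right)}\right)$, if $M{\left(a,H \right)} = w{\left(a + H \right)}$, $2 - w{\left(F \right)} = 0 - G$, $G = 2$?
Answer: $13674$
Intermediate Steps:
$w{\left(F \right)} = 4$ ($w{\left(F \right)} = 2 - \left(0 - 2\right) = 2 - -2 = 2 + 2 = 4$)
$M{\left(a,H \right)} = 4$
$- 53 \left(-262 + M{\left(\left(-1 + 2\right) \left(-6 + 5\right),11 \right)}\right) = - 53 \left(-262 + 4\right) = \left(-53\right) \left(-258\right) = 13674$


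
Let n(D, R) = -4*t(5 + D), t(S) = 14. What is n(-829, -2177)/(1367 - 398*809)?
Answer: 56/320615 ≈ 0.00017466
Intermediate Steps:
n(D, R) = -56 (n(D, R) = -4*14 = -56)
n(-829, -2177)/(1367 - 398*809) = -56/(1367 - 398*809) = -56/(1367 - 321982) = -56/(-320615) = -56*(-1/320615) = 56/320615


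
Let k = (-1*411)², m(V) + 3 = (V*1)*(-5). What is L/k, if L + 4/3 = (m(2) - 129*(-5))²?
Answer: 1198268/506763 ≈ 2.3646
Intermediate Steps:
m(V) = -3 - 5*V (m(V) = -3 + (V*1)*(-5) = -3 + V*(-5) = -3 - 5*V)
k = 168921 (k = (-411)² = 168921)
L = 1198268/3 (L = -4/3 + ((-3 - 5*2) - 129*(-5))² = -4/3 + ((-3 - 10) + 645)² = -4/3 + (-13 + 645)² = -4/3 + 632² = -4/3 + 399424 = 1198268/3 ≈ 3.9942e+5)
L/k = (1198268/3)/168921 = (1198268/3)*(1/168921) = 1198268/506763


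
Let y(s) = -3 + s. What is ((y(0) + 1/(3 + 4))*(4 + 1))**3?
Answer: -1000000/343 ≈ -2915.5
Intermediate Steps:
((y(0) + 1/(3 + 4))*(4 + 1))**3 = (((-3 + 0) + 1/(3 + 4))*(4 + 1))**3 = ((-3 + 1/7)*5)**3 = (-20/7*5)**3 = (-100/7)**3 = -1000000/343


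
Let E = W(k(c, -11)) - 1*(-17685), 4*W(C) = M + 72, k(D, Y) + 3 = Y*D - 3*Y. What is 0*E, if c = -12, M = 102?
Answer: 0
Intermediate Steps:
k(D, Y) = -3 - 3*Y + D*Y (k(D, Y) = -3 + (Y*D - 3*Y) = -3 + (D*Y - 3*Y) = -3 + (-3*Y + D*Y) = -3 - 3*Y + D*Y)
W(C) = 87/2 (W(C) = (102 + 72)/4 = (¼)*174 = 87/2)
E = 35457/2 (E = 87/2 - 1*(-17685) = 87/2 + 17685 = 35457/2 ≈ 17729.)
0*E = 0*(35457/2) = 0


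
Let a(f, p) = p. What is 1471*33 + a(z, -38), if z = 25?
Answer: 48505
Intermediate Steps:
1471*33 + a(z, -38) = 1471*33 - 38 = 48543 - 38 = 48505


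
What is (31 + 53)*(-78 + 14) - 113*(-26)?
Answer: -2438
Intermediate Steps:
(31 + 53)*(-78 + 14) - 113*(-26) = 84*(-64) + 2938 = -5376 + 2938 = -2438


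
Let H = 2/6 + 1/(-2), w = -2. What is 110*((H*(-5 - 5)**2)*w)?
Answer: 11000/3 ≈ 3666.7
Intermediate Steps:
H = -1/6 (H = 2*(1/6) + 1*(-1/2) = 1/3 - 1/2 = -1/6 ≈ -0.16667)
110*((H*(-5 - 5)**2)*w) = 110*(-(-5 - 5)**2/6*(-2)) = 110*(-1/6*(-10)**2*(-2)) = 110*(-1/6*100*(-2)) = 110*(-50/3*(-2)) = 110*(100/3) = 11000/3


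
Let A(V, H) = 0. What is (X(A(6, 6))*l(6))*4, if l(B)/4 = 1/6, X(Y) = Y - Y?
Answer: 0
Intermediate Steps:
X(Y) = 0
l(B) = ⅔ (l(B) = 4/6 = 4*(⅙) = ⅔)
(X(A(6, 6))*l(6))*4 = (0*(⅔))*4 = 0*4 = 0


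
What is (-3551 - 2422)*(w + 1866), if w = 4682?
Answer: -39111204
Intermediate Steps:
(-3551 - 2422)*(w + 1866) = (-3551 - 2422)*(4682 + 1866) = -5973*6548 = -39111204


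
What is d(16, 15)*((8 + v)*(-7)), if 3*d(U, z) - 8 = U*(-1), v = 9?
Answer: 952/3 ≈ 317.33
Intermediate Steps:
d(U, z) = 8/3 - U/3 (d(U, z) = 8/3 + (U*(-1))/3 = 8/3 + (-U)/3 = 8/3 - U/3)
d(16, 15)*((8 + v)*(-7)) = (8/3 - ⅓*16)*((8 + 9)*(-7)) = (8/3 - 16/3)*(17*(-7)) = -8/3*(-119) = 952/3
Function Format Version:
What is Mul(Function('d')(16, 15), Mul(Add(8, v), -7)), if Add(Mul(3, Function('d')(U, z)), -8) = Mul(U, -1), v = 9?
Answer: Rational(952, 3) ≈ 317.33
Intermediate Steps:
Function('d')(U, z) = Add(Rational(8, 3), Mul(Rational(-1, 3), U)) (Function('d')(U, z) = Add(Rational(8, 3), Mul(Rational(1, 3), Mul(U, -1))) = Add(Rational(8, 3), Mul(Rational(1, 3), Mul(-1, U))) = Add(Rational(8, 3), Mul(Rational(-1, 3), U)))
Mul(Function('d')(16, 15), Mul(Add(8, v), -7)) = Mul(Add(Rational(8, 3), Mul(Rational(-1, 3), 16)), Mul(Add(8, 9), -7)) = Mul(Add(Rational(8, 3), Rational(-16, 3)), Mul(17, -7)) = Mul(Rational(-8, 3), -119) = Rational(952, 3)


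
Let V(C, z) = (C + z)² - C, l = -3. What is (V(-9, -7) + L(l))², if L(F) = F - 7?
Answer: 65025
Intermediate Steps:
L(F) = -7 + F
(V(-9, -7) + L(l))² = (((-9 - 7)² - 1*(-9)) + (-7 - 3))² = (((-16)² + 9) - 10)² = ((256 + 9) - 10)² = (265 - 10)² = 255² = 65025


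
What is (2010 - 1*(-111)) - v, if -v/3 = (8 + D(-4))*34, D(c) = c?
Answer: 2529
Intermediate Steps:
v = -408 (v = -3*(8 - 4)*34 = -12*34 = -3*136 = -408)
(2010 - 1*(-111)) - v = (2010 - 1*(-111)) - 1*(-408) = (2010 + 111) + 408 = 2121 + 408 = 2529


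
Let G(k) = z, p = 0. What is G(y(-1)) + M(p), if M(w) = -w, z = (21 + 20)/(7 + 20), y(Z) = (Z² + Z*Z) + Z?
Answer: 41/27 ≈ 1.5185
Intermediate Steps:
y(Z) = Z + 2*Z² (y(Z) = (Z² + Z²) + Z = 2*Z² + Z = Z + 2*Z²)
z = 41/27 ≈ 1.5185
G(k) = 41/27
G(y(-1)) + M(p) = 41/27 - 1*0 = 41/27 + 0 = 41/27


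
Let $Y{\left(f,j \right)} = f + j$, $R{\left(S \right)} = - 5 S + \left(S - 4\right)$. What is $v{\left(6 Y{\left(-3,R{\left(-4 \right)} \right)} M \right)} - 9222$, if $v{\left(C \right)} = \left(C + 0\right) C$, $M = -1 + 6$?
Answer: $63678$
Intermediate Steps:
$R{\left(S \right)} = -4 - 4 S$ ($R{\left(S \right)} = - 5 S + \left(-4 + S\right) = -4 - 4 S$)
$M = 5$
$v{\left(C \right)} = C^{2}$ ($v{\left(C \right)} = C C = C^{2}$)
$v{\left(6 Y{\left(-3,R{\left(-4 \right)} \right)} M \right)} - 9222 = \left(6 \left(-3 - -12\right) 5\right)^{2} - 9222 = \left(6 \left(-3 + \left(-4 + 16\right)\right) 5\right)^{2} - 9222 = \left(6 \left(-3 + 12\right) 5\right)^{2} - 9222 = \left(6 \cdot 9 \cdot 5\right)^{2} - 9222 = \left(54 \cdot 5\right)^{2} - 9222 = 270^{2} - 9222 = 72900 - 9222 = 63678$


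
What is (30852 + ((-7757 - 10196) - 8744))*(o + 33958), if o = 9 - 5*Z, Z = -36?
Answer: 141880785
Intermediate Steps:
o = 189 (o = 9 - 5*(-36) = 9 + 180 = 189)
(30852 + ((-7757 - 10196) - 8744))*(o + 33958) = (30852 + ((-7757 - 10196) - 8744))*(189 + 33958) = (30852 + (-17953 - 8744))*34147 = (30852 - 26697)*34147 = 4155*34147 = 141880785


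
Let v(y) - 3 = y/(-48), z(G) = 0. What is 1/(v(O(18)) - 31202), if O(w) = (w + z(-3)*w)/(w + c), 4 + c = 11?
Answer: -200/6239803 ≈ -3.2052e-5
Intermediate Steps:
c = 7 (c = -4 + 11 = 7)
O(w) = w/(7 + w) (O(w) = (w + 0*w)/(w + 7) = (w + 0)/(7 + w) = w/(7 + w))
v(y) = 3 - y/48 (v(y) = 3 + y/(-48) = 3 + y*(-1/48) = 3 - y/48)
1/(v(O(18)) - 31202) = 1/((3 - 3/(8*(7 + 18))) - 31202) = 1/((3 - 3/(8*25)) - 31202) = 1/((3 - 1/48*18/25) - 31202) = 1/((3 - 3/200) - 31202) = 1/(597/200 - 31202) = 1/(-6239803/200) = -200/6239803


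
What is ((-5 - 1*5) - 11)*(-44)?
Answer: 924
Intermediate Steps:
((-5 - 1*5) - 11)*(-44) = ((-5 - 5) - 11)*(-44) = (-10 - 11)*(-44) = -21*(-44) = 924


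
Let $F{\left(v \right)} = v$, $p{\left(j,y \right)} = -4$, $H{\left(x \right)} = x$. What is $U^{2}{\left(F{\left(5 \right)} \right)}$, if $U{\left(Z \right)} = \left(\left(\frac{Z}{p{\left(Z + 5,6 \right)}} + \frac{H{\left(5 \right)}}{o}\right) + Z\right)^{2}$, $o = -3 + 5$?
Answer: $\frac{390625}{256} \approx 1525.9$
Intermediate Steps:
$o = 2$
$U{\left(Z \right)} = \left(\frac{5}{2} + \frac{3 Z}{4}\right)^{2}$ ($U{\left(Z \right)} = \left(\left(\frac{Z}{-4} + \frac{5}{2}\right) + Z\right)^{2} = \left(\left(Z \left(- \frac{1}{4}\right) + 5 \cdot \frac{1}{2}\right) + Z\right)^{2} = \left(\left(- \frac{Z}{4} + \frac{5}{2}\right) + Z\right)^{2} = \left(\left(\frac{5}{2} - \frac{Z}{4}\right) + Z\right)^{2} = \left(\frac{5}{2} + \frac{3 Z}{4}\right)^{2}$)
$U^{2}{\left(F{\left(5 \right)} \right)} = \left(\frac{\left(10 + 3 \cdot 5\right)^{2}}{16}\right)^{2} = \left(\frac{\left(10 + 15\right)^{2}}{16}\right)^{2} = \left(\frac{25^{2}}{16}\right)^{2} = \left(\frac{1}{16} \cdot 625\right)^{2} = \left(\frac{625}{16}\right)^{2} = \frac{390625}{256}$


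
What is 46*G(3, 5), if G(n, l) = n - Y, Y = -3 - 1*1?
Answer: 322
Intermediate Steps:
Y = -4 (Y = -3 - 1 = -4)
G(n, l) = 4 + n (G(n, l) = n - 1*(-4) = n + 4 = 4 + n)
46*G(3, 5) = 46*(4 + 3) = 46*7 = 322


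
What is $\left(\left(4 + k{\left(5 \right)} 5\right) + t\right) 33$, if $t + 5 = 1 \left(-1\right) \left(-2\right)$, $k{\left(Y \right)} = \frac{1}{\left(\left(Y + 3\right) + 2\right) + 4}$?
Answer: $\frac{627}{14} \approx 44.786$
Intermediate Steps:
$k{\left(Y \right)} = \frac{1}{9 + Y}$ ($k{\left(Y \right)} = \frac{1}{\left(\left(3 + Y\right) + 2\right) + 4} = \frac{1}{\left(5 + Y\right) + 4} = \frac{1}{9 + Y}$)
$t = -3$ ($t = -5 + 1 \left(-1\right) \left(-2\right) = -5 - -2 = -5 + 2 = -3$)
$\left(\left(4 + k{\left(5 \right)} 5\right) + t\right) 33 = \left(\left(4 + \frac{1}{9 + 5} \cdot 5\right) - 3\right) 33 = \left(\left(4 + \frac{1}{14} \cdot 5\right) - 3\right) 33 = \left(\left(4 + \frac{5}{14}\right) - 3\right) 33 = \left(\frac{61}{14} - 3\right) 33 = \frac{19}{14} \cdot 33 = \frac{627}{14}$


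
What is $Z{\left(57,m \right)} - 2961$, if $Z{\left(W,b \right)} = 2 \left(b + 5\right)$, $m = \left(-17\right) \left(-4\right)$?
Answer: $-2815$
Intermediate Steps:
$m = 68$
$Z{\left(W,b \right)} = 10 + 2 b$ ($Z{\left(W,b \right)} = 2 \left(5 + b\right) = 10 + 2 b$)
$Z{\left(57,m \right)} - 2961 = \left(10 + 2 \cdot 68\right) - 2961 = \left(10 + 136\right) - 2961 = 146 - 2961 = -2815$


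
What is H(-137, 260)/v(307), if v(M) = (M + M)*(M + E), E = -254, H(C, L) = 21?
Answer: 21/32542 ≈ 0.00064532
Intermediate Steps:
v(M) = 2*M*(-254 + M) (v(M) = (M + M)*(M - 254) = (2*M)*(-254 + M) = 2*M*(-254 + M))
H(-137, 260)/v(307) = 21/((2*307*(-254 + 307))) = 21/((2*307*53)) = 21/32542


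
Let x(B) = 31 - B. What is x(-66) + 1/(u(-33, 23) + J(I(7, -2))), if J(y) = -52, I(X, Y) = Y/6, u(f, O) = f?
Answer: 8244/85 ≈ 96.988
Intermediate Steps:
I(X, Y) = Y/6 (I(X, Y) = Y*(1/6) = Y/6)
x(-66) + 1/(u(-33, 23) + J(I(7, -2))) = (31 - 1*(-66)) + 1/(-33 - 52) = (31 + 66) + 1/(-85) = 97 - 1/85 = 8244/85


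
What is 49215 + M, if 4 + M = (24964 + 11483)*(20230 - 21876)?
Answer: -59942551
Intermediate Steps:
M = -59991766 (M = -4 + (24964 + 11483)*(20230 - 21876) = -4 + 36447*(-1646) = -4 - 59991762 = -59991766)
49215 + M = 49215 - 59991766 = -59942551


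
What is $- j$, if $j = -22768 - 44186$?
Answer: $66954$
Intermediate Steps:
$j = -66954$
$- j = \left(-1\right) \left(-66954\right) = 66954$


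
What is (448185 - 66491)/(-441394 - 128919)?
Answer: -381694/570313 ≈ -0.66927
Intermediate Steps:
(448185 - 66491)/(-441394 - 128919) = 381694/(-570313) = 381694*(-1/570313) = -381694/570313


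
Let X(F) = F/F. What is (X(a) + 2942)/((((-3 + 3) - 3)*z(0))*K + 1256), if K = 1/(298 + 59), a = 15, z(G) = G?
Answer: 2943/1256 ≈ 2.3432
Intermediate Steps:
K = 1/357 ≈ 0.0028011
X(F) = 1
(X(a) + 2942)/((((-3 + 3) - 3)*z(0))*K + 1256) = (1 + 2942)/((((-3 + 3) - 3)*0)*(1/357) + 1256) = 2943/(((0 - 3)*0)*(1/357) + 1256) = 2943/(-3*0*(1/357) + 1256) = 2943/(0*(1/357) + 1256) = 2943/(0 + 1256) = 2943/1256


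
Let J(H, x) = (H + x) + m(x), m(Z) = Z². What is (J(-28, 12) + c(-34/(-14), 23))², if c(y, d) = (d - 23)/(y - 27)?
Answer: 16384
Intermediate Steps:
J(H, x) = H + x + x² (J(H, x) = (H + x) + x² = H + x + x²)
c(y, d) = (-23 + d)/(-27 + y)
(J(-28, 12) + c(-34/(-14), 23))² = ((-28 + 12 + 12²) + (-23 + 23)/(-27 - 34/(-14)))² = ((-28 + 12 + 144) + 0/(-27 - 34*(-1/14)))² = (128 + 0/(-27 + 17/7))² = (128 + 0/(-172/7))² = (128 - 7/172*0)² = (128 + 0)² = 128² = 16384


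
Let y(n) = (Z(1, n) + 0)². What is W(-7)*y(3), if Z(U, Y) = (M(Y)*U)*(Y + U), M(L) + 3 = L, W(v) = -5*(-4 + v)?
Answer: 0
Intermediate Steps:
W(v) = 20 - 5*v
M(L) = -3 + L
Z(U, Y) = U*(-3 + Y)*(U + Y) (Z(U, Y) = ((-3 + Y)*U)*(Y + U) = (U*(-3 + Y))*(U + Y) = U*(-3 + Y)*(U + Y))
y(n) = (1 + n)²*(-3 + n)² (y(n) = (1*(-3 + n)*(1 + n) + 0)² = ((1 + n)*(-3 + n) + 0)² = ((1 + n)*(-3 + n))² = (1 + n)²*(-3 + n)²)
W(-7)*y(3) = (20 - 5*(-7))*((1 + 3)²*(-3 + 3)²) = (20 + 35)*(4²*0²) = 55*(16*0) = 55*0 = 0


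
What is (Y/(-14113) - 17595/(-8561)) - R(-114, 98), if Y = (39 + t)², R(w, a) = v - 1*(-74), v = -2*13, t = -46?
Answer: -5551528118/120821393 ≈ -45.948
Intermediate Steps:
v = -26
R(w, a) = 48 (R(w, a) = -26 - 1*(-74) = -26 + 74 = 48)
Y = 49 (Y = (39 - 46)² = (-7)² = 49)
(Y/(-14113) - 17595/(-8561)) - R(-114, 98) = (49/(-14113) - 17595/(-8561)) - 1*48 = (49*(-1/14113) - 17595*(-1/8561)) - 48 = (-49/14113 + 17595/8561) - 48 = 247898746/120821393 - 48 = -5551528118/120821393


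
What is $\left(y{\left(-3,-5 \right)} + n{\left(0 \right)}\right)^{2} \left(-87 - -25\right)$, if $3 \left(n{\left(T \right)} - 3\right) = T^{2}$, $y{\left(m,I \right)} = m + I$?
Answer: $-1550$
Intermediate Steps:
$y{\left(m,I \right)} = I + m$
$n{\left(T \right)} = 3 + \frac{T^{2}}{3}$
$\left(y{\left(-3,-5 \right)} + n{\left(0 \right)}\right)^{2} \left(-87 - -25\right) = \left(\left(-5 - 3\right) + \left(3 + \frac{0^{2}}{3}\right)\right)^{2} \left(-87 - -25\right) = \left(-8 + \left(3 + \frac{1}{3} \cdot 0\right)\right)^{2} \left(-87 + 25\right) = \left(-8 + \left(3 + 0\right)\right)^{2} \left(-62\right) = \left(-8 + 3\right)^{2} \left(-62\right) = \left(-5\right)^{2} \left(-62\right) = 25 \left(-62\right) = -1550$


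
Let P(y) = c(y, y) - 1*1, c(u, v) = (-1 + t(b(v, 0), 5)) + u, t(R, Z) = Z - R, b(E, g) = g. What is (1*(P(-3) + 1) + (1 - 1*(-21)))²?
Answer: 529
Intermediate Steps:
c(u, v) = 4 + u (c(u, v) = (-1 + (5 - 1*0)) + u = (-1 + (5 + 0)) + u = (-1 + 5) + u = 4 + u)
P(y) = 3 + y (P(y) = (4 + y) - 1*1 = (4 + y) - 1 = 3 + y)
(1*(P(-3) + 1) + (1 - 1*(-21)))² = (1*((3 - 3) + 1) + (1 - 1*(-21)))² = (1*(0 + 1) + (1 + 21))² = (1*1 + 22)² = (1 + 22)² = 23² = 529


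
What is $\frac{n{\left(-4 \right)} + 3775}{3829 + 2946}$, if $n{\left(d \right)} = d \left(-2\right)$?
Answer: $\frac{3783}{6775} \approx 0.55838$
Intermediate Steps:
$n{\left(d \right)} = - 2 d$
$\frac{n{\left(-4 \right)} + 3775}{3829 + 2946} = \frac{\left(-2\right) \left(-4\right) + 3775}{3829 + 2946} = \frac{8 + 3775}{6775} = 3783 \cdot \frac{1}{6775} = \frac{3783}{6775}$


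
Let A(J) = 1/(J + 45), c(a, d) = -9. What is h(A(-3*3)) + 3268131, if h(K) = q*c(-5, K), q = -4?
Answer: 3268167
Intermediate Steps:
A(J) = 1/(45 + J)
h(K) = 36 (h(K) = -4*(-9) = 36)
h(A(-3*3)) + 3268131 = 36 + 3268131 = 3268167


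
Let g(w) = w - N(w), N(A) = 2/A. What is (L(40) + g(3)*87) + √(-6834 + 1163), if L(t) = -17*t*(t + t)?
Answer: -54197 + I*√5671 ≈ -54197.0 + 75.306*I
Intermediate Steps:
g(w) = w - 2/w
L(t) = -34*t² (L(t) = -17*t*2*t = -34*t²)
(L(40) + g(3)*87) + √(-6834 + 1163) = (-34*40² + (3 - 2/3)*87) + √(-6834 + 1163) = (-34*1600 + (3 - 2*⅓)*87) + √(-5671) = (-54400 + (3 - ⅔)*87) + I*√5671 = (-54400 + (7/3)*87) + I*√5671 = (-54400 + 203) + I*√5671 = -54197 + I*√5671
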